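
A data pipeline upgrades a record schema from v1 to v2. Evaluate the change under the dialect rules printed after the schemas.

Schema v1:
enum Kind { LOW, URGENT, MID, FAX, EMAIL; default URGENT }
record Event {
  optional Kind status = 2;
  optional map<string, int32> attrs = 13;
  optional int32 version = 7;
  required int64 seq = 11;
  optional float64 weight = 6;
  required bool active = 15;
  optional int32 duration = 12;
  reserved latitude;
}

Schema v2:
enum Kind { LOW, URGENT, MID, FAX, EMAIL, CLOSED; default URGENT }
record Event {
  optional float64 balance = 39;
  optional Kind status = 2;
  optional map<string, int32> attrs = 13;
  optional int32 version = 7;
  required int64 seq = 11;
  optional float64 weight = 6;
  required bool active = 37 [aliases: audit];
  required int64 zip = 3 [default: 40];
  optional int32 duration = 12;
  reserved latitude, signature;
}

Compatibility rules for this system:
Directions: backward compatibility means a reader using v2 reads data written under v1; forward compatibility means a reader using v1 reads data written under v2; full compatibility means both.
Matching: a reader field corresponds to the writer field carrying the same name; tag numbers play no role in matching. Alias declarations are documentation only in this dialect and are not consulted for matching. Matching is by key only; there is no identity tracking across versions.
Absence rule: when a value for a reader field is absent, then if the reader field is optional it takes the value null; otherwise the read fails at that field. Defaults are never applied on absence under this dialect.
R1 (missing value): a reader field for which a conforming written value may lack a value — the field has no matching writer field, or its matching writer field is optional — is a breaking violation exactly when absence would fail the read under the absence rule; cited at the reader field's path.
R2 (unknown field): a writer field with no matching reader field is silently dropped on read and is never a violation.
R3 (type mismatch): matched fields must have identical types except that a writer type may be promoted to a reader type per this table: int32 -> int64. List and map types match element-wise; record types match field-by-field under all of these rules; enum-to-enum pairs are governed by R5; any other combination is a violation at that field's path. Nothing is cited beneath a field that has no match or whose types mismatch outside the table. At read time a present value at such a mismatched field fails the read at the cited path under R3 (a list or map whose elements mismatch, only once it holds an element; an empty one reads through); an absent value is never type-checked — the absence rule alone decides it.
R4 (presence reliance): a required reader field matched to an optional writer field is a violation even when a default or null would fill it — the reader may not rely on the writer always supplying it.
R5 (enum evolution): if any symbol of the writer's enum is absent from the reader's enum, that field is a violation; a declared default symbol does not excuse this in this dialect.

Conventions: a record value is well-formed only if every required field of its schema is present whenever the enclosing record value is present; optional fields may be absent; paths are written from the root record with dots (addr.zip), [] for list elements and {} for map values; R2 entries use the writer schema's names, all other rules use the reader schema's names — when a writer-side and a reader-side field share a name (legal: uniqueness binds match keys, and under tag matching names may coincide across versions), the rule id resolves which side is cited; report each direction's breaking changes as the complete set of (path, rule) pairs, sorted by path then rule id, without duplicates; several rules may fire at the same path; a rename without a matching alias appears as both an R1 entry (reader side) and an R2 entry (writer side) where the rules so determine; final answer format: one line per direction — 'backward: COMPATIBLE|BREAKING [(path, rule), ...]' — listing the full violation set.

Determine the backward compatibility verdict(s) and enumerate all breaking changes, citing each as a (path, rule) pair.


in Event below, arrows point writer -> reader
backward for Event (reader v2, writer v1):
  balance: no writer-side match
  status: paired with writer status (Kind -> Kind; writer optional)
  attrs: paired with writer attrs (map<string, int32> -> map<string, int32>; writer optional)
  version: paired with writer version (int32 -> int32; writer optional)
  seq: paired with writer seq (int64 -> int64; writer required)
  weight: paired with writer weight (float64 -> float64; writer optional)
  active: paired with writer active (bool -> bool; writer required)
  zip: no writer-side match
  duration: paired with writer duration (int32 -> int32; writer optional)
  rule R1 violated at zip
  => backward: BREAKING (1)
the rest of the Event diff is inert for this question:
  added field balance to record Event: optional float64, tag 39 (in v2 it sits immediately before status) -> no rule fires on it in Event's dialect; the asked verdict holds
  enum Kind (field status in record Event): symbol CLOSED added -> its effect on Event is confined to the forward direction, not asked
  field active in record Event: tag 15 changed to 37 -> no rule fires on it in Event's dialect; the asked verdict holds

backward: BREAKING [(zip, R1)]


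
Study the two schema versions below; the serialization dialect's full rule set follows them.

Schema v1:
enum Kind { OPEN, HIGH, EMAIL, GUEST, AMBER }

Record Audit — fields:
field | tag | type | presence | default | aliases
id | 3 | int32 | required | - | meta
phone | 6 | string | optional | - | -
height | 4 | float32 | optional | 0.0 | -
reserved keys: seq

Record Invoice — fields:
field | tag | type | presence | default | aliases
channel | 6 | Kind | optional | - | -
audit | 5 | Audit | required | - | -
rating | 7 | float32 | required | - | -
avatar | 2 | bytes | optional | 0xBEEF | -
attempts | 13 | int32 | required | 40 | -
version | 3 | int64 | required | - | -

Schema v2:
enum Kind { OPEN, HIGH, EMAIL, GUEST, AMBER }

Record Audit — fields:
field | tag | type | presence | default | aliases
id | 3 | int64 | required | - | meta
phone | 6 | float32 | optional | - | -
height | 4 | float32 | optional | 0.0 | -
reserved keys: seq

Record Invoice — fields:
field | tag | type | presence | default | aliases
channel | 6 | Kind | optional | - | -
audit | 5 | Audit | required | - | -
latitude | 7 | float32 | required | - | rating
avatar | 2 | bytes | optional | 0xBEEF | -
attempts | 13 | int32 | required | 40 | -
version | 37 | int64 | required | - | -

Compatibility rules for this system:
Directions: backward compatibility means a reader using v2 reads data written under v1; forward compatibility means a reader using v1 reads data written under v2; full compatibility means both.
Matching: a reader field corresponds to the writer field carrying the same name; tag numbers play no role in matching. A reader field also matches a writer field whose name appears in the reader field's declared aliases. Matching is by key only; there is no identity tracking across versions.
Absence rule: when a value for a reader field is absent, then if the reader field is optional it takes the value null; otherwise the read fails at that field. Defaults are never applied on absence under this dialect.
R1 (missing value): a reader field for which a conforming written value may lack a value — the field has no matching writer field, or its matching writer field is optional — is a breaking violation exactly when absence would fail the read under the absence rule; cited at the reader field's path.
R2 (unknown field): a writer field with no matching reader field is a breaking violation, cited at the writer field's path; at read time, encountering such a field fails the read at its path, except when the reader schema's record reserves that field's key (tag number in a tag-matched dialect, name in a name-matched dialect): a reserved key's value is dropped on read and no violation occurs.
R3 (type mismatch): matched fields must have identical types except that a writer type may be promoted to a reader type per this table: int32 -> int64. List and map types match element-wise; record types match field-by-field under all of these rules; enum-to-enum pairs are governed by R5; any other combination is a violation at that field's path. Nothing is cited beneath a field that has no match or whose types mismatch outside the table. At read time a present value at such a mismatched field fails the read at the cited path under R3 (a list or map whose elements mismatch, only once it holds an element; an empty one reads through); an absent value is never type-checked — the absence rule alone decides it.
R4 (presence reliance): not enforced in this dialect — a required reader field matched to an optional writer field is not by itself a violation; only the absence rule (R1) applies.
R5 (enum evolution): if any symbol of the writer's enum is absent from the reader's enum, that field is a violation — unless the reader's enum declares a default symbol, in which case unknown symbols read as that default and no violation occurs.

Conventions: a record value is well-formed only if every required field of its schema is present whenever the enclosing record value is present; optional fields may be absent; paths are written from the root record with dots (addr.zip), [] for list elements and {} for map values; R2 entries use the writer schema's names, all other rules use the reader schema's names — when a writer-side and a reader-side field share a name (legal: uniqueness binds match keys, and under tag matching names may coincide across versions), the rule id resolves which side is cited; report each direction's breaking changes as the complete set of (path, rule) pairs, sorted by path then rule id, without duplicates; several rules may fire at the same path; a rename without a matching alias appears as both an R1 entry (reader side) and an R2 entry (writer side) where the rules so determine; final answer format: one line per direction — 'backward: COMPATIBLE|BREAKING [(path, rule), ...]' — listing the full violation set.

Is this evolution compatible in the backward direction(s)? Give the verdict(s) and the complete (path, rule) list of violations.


backward: BREAKING [(audit.phone, R3)]

in Invoice below, arrows point writer -> reader
backward on Invoice — v2 reading data written by v1:
  Kind -> Kind, writer optional: channel aligns to channel
  Audit -> Audit, writer required: audit aligns to audit
  float32 -> float32, writer required: latitude aligns to rating
  bytes -> bytes, writer optional: avatar aligns to avatar
  int32 -> int32, writer required: attempts aligns to attempts
  int64 -> int64, writer required: version aligns to version
  int32 -> int64, writer required: audit.id aligns to audit.id
  string -> float32, writer optional: audit.phone aligns to audit.phone
  float32 -> float32, writer optional: audit.height aligns to audit.height
  R3 fires at audit.phone
  backward on Invoice therefore BREAKING (1)
remaining Invoice differences; none change what is asked:
  field version in record Invoice: tag 3 changed to 37 -> inert for the asked Invoice verdict: nothing fires
  renamed field rating to latitude in record Invoice (alias rating declared on the renamed field) -> affects forward compatibility only, which is not asked
  field id in record Audit: type int32 changed to int64 -> affects forward compatibility only, which is not asked


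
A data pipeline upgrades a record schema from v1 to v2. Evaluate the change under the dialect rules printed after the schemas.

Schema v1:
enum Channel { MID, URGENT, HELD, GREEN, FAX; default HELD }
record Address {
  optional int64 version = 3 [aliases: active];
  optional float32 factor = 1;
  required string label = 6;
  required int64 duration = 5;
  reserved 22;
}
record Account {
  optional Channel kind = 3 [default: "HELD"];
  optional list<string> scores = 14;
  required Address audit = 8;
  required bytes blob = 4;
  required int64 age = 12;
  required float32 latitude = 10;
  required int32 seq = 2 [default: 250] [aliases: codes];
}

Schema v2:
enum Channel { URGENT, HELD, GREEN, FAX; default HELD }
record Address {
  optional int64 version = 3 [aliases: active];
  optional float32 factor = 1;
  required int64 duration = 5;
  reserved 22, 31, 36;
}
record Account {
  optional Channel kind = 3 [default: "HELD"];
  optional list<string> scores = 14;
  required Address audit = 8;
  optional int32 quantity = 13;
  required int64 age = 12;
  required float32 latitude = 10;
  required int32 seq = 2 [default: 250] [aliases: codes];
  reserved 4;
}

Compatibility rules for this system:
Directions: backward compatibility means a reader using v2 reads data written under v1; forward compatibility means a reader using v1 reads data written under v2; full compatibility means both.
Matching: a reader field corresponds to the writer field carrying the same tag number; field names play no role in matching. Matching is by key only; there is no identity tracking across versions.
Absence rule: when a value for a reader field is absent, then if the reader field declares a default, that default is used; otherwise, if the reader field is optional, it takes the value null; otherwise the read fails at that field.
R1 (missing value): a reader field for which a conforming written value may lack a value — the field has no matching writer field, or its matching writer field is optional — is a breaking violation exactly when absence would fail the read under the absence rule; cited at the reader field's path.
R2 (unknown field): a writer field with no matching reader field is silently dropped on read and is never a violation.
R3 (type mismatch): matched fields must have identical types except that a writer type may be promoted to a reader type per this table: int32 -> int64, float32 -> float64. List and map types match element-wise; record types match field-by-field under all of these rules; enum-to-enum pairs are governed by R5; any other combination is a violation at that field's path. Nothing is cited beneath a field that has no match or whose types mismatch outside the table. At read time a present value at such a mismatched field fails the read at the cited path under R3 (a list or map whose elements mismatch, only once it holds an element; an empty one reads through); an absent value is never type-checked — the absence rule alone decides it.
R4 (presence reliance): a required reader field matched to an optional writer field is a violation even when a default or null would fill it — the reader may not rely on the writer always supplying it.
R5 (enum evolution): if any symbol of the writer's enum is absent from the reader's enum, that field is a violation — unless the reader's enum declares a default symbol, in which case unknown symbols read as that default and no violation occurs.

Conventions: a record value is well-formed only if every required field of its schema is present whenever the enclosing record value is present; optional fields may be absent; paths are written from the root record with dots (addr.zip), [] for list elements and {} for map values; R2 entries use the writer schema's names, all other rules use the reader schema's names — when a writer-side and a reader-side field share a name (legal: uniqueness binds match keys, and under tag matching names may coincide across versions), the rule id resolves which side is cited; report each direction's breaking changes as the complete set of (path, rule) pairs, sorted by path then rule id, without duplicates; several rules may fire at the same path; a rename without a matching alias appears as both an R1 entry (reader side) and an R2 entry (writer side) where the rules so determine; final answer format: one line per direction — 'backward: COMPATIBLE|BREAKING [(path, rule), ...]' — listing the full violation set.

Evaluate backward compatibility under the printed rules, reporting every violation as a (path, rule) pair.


backward: COMPATIBLE []

the writer's type comes first in each Account pair
backward on Account — v2 reading data written by v1:
  kind <- kind (Channel -> Channel, writer optional)
  scores <- scores (list<string> -> list<string>, writer optional)
  audit <- audit (Address -> Address, writer required)
  quantity has no writer counterpart
  age <- age (int64 -> int64, writer required)
  latitude <- latitude (float32 -> float32, writer required)
  seq <- seq (int32 -> int32, writer required)
  blob (writer side), unknown to reader
  audit.version <- audit.version (int64 -> int64, writer optional)
  audit.factor <- audit.factor (float32 -> float32, writer optional)
  audit.duration <- audit.duration (int64 -> int64, writer required)
  audit.label (writer side), unknown to reader
  => no violations; backward on Account: COMPATIBLE
the other Account changes do not affect what is asked:
  enum Channel (field kind in record Account): symbol MID removed -> no rule fires on it in Account's dialect; the asked verdict holds
  added field quantity to record Account: optional int32, tag 13 (in v2 it sits immediately before age) -> no rule fires on it in Account's dialect; the asked verdict holds
  removed field label from record Address -> its effect on Account is confined to the forward direction, not asked
  removed field blob from record Account (its key 4 joins the reserved list) -> its effect on Account is confined to the forward direction, not asked


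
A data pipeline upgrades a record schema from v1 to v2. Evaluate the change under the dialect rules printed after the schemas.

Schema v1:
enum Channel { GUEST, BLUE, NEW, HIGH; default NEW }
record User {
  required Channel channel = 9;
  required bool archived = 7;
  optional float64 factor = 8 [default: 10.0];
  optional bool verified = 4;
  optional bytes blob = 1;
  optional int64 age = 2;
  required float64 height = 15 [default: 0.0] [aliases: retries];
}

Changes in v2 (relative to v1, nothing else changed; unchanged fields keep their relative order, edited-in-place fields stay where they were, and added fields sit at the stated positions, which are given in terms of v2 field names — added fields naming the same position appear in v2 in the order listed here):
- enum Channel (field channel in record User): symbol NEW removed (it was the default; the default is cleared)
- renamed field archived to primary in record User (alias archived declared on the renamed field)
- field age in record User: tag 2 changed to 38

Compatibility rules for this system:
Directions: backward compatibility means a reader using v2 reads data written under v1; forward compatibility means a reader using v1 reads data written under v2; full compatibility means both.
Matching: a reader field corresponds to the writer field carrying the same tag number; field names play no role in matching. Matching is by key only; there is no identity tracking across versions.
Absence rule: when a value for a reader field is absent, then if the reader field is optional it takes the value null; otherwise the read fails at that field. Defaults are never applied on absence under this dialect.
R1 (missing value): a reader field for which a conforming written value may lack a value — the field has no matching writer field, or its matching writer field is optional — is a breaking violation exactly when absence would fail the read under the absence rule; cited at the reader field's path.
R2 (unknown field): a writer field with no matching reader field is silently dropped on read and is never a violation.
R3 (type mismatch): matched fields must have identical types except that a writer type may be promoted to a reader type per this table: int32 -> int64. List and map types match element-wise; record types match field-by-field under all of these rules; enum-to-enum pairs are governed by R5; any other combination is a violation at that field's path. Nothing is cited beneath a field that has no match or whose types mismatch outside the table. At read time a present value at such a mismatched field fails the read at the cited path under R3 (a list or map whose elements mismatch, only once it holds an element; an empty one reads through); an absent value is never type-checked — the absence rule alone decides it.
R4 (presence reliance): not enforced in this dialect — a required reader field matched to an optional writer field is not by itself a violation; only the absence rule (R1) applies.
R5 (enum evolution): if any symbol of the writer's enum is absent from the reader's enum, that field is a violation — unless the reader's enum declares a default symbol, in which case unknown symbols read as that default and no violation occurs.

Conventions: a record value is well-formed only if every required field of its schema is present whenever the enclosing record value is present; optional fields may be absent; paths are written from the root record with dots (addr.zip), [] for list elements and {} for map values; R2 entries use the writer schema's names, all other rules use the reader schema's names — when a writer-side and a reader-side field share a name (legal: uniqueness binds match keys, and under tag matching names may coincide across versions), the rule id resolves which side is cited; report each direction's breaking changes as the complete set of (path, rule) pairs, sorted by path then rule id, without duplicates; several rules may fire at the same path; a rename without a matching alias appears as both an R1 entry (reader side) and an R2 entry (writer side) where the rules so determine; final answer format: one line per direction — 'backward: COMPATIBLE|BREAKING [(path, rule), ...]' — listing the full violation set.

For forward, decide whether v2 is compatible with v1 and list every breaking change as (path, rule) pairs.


forward: COMPATIBLE []

the writer's type comes first in each User pair
forward for User (reader v1, writer v2):
  channel: paired with writer channel (Channel -> Channel; writer required)
  archived: paired with writer primary (bool -> bool; writer required)
  factor: paired with writer factor (float64 -> float64; writer optional)
  verified: paired with writer verified (bool -> bool; writer optional)
  blob: paired with writer blob (bytes -> bytes; writer optional)
  age has no writer counterpart
  height: paired with writer height (float64 -> float64; writer required)
  writer age: unknown to reader
  => forward: COMPATIBLE
the rest of the User diff is inert for this question:
  enum Channel (field channel in record User): symbol NEW removed (it was the default; the default is cleared) -> its effect on User is confined to the backward direction, not asked
  renamed field archived to primary in record User (alias archived declared on the renamed field) -> no rule fires on it in User's dialect; the asked verdict holds
  field age in record User: tag 2 changed to 38 -> no rule fires on it in User's dialect; the asked verdict holds


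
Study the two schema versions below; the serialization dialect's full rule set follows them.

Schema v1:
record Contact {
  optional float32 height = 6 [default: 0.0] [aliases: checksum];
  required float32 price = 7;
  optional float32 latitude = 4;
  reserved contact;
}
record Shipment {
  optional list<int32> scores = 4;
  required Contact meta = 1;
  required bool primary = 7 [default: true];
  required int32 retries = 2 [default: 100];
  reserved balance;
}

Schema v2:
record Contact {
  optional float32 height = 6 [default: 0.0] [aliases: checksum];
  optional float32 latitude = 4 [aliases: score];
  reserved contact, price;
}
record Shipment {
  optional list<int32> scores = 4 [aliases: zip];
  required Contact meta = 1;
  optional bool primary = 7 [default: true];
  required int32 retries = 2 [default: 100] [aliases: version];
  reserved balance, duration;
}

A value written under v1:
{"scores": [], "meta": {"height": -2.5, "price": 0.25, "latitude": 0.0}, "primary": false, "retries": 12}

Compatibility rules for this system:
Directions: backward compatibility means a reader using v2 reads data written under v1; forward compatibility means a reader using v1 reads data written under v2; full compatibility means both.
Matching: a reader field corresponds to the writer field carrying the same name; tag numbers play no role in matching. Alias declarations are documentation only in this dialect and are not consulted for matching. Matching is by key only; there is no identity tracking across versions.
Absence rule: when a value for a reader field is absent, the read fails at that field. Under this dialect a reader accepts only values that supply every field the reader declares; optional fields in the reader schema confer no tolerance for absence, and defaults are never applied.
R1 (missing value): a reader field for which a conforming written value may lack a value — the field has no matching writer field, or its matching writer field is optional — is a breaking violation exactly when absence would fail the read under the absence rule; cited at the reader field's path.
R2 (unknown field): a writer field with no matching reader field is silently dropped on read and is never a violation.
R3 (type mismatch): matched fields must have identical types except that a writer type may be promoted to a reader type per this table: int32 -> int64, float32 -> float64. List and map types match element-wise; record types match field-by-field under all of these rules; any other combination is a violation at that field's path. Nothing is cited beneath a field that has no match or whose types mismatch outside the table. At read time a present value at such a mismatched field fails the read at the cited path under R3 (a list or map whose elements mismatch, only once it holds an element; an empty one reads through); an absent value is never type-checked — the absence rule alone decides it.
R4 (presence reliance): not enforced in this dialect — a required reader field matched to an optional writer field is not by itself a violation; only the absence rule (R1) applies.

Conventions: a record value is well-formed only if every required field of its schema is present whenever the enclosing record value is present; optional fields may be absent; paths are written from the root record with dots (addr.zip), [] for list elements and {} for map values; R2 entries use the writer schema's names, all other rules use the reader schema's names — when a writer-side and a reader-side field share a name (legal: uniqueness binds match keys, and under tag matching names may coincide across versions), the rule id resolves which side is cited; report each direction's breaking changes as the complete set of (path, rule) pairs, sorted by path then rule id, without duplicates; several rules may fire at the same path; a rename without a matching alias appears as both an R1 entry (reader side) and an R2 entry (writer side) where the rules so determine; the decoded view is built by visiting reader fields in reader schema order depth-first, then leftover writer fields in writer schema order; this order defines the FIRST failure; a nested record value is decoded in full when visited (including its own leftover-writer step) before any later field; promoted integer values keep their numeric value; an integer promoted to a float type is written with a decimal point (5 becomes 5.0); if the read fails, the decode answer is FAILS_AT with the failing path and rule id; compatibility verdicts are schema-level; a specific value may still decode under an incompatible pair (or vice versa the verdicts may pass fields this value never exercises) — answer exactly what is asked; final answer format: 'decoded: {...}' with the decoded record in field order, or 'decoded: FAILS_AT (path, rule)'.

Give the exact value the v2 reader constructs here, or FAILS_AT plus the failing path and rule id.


decoded: {"scores": [], "meta": {"height": -2.5, "latitude": 0.0}, "primary": false, "retries": 12}

the writer's type comes first in each Shipment pair
decode walk for Shipment under reader schema v2:
  scores := []
  meta.height := -2.5
  meta.latitude := 0.0
  writer meta.price: unmatched, discarded
  primary := false
  retries := 12
  => decoded: {"scores": [], "meta": {"height": -2.5, "latitude": 0.0}, "primary": false, "retries": 12}
remaining Shipment differences; none change what is asked:
  field primary in record Shipment: required changed to optional -> matters for Shipment compatibility verdicts, not for this value's decode


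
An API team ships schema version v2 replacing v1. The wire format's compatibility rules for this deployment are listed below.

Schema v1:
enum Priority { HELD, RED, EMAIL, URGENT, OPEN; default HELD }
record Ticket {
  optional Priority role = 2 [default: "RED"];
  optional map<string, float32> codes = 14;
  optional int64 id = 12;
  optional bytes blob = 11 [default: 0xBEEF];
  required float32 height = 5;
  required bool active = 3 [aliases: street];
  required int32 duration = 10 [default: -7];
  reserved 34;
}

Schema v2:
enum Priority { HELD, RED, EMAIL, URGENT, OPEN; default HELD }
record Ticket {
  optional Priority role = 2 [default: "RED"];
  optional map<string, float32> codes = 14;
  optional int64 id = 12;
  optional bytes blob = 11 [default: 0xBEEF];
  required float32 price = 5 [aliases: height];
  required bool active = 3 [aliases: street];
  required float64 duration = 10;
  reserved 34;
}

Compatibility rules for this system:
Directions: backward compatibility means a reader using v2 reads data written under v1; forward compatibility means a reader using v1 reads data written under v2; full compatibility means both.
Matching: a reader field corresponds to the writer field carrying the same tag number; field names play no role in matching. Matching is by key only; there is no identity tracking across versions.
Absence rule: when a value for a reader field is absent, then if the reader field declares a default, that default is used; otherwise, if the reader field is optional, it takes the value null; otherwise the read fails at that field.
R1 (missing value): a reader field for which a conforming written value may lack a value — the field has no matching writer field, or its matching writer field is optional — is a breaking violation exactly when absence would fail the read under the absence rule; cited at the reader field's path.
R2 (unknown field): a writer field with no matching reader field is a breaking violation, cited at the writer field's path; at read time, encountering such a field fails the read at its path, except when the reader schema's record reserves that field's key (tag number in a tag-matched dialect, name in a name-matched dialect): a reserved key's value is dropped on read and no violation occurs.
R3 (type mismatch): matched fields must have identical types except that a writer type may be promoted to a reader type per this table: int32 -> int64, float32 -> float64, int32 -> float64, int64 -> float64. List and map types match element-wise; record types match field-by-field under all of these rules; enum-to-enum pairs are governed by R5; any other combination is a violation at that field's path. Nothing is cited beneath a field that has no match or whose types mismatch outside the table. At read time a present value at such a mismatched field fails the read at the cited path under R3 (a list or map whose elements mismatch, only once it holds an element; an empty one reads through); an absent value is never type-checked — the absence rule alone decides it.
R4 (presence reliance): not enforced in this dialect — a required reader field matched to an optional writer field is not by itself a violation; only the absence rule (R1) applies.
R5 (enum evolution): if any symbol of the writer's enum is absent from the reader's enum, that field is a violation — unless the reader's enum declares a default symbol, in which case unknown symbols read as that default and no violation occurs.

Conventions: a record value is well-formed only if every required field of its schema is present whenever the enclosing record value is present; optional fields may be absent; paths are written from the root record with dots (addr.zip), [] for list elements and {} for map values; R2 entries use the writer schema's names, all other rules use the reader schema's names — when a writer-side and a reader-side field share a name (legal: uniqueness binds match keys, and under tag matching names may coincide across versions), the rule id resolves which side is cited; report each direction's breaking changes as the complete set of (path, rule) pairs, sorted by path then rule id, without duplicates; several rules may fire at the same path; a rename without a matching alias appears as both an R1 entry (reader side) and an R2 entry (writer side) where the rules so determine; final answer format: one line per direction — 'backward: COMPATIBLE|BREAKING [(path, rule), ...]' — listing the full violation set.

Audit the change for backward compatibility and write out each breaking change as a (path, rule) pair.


backward: COMPATIBLE []

in Ticket below, arrows point writer -> reader
checking backward for Ticket: reader v2 against writer v1:
  writer optional, Priority -> Priority: reader role maps from writer role
  writer optional, map<string, float32> -> map<string, float32>: reader codes maps from writer codes
  writer optional, int64 -> int64: reader id maps from writer id
  writer optional, bytes -> bytes: reader blob maps from writer blob
  writer required, float32 -> float32: reader price maps from writer height
  writer required, bool -> bool: reader active maps from writer active
  writer required, int32 -> float64: reader duration maps from writer duration
  => backward: COMPATIBLE
ruling out the remaining Ticket differences:
  field duration in record Ticket: type int32 changed to float64 (its default is dropped) -> matters only for Ticket's forward compatibility — outside the asked direction
  renamed field height to price in record Ticket (alias height declared on the renamed field) -> no rule fires on it in Ticket's dialect; the asked verdict holds


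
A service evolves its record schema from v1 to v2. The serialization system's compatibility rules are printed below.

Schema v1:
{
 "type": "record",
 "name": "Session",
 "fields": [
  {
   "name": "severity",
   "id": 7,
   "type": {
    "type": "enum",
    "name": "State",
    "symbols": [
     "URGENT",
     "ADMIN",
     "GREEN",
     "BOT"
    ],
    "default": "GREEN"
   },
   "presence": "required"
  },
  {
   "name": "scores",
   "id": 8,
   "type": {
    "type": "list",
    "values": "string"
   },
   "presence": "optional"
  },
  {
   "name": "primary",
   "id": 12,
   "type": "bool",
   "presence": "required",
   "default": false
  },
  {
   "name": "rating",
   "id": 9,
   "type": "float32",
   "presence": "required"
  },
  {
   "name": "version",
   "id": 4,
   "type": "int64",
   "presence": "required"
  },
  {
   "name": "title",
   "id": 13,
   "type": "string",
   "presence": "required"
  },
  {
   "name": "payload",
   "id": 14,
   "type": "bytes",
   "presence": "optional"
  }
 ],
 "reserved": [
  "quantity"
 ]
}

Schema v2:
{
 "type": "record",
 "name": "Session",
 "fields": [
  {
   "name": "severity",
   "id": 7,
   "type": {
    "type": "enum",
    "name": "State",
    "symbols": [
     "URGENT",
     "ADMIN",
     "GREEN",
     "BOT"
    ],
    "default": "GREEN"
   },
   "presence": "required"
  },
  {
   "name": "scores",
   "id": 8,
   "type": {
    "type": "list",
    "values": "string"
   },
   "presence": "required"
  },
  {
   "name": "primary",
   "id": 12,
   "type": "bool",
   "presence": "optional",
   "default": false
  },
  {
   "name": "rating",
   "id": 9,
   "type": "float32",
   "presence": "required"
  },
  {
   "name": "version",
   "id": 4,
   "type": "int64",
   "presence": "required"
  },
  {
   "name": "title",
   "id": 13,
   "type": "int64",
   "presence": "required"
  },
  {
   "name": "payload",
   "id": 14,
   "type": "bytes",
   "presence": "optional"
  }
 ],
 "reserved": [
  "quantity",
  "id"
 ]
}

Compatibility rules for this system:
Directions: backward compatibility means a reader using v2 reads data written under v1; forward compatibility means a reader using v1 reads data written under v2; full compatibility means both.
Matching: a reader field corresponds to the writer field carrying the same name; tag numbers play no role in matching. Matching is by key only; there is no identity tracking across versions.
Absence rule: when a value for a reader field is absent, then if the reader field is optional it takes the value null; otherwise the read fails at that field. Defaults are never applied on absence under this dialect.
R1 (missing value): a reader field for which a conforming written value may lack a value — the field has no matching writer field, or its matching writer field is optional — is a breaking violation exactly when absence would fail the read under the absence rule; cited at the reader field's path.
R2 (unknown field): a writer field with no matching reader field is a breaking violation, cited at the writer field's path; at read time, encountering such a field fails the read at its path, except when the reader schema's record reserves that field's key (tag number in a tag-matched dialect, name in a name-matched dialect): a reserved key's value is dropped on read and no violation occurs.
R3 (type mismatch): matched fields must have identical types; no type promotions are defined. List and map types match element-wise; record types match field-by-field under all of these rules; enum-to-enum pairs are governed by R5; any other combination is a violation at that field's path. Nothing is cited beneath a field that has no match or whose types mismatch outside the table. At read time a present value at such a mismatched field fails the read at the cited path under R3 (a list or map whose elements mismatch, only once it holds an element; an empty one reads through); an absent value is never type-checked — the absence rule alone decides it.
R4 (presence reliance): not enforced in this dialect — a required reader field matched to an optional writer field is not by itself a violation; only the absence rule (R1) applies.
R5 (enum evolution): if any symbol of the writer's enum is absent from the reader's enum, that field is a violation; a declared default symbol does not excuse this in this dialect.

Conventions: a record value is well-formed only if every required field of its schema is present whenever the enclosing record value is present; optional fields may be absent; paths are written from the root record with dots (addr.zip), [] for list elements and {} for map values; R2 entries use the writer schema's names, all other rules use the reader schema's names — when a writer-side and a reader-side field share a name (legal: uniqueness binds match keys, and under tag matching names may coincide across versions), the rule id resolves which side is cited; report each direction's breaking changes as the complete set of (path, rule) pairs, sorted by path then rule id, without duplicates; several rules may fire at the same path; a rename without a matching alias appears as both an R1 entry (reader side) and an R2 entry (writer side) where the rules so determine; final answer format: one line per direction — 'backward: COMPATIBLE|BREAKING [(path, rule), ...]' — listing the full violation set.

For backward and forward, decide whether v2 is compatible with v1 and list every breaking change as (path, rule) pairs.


in Session below, arrows point writer -> reader
checking backward for Session: reader v2 against writer v1:
  severity <- severity (State -> State, writer required)
  scores <- scores (list<string> -> list<string>, writer optional)
  primary <- primary (bool -> bool, writer required)
  rating <- rating (float32 -> float32, writer required)
  version <- version (int64 -> int64, writer required)
  title <- title (string -> int64, writer required)
  payload <- payload (bytes -> bytes, writer optional)
  violation R1 at scores
  violation R3 at title
  backward on Session therefore BREAKING (2)
checking forward for Session: reader v1 against writer v2:
  severity <- severity (State -> State, writer required)
  scores <- scores (list<string> -> list<string>, writer required)
  primary <- primary (bool -> bool, writer optional)
  rating <- rating (float32 -> float32, writer required)
  version <- version (int64 -> int64, writer required)
  title <- title (int64 -> string, writer required)
  payload <- payload (bytes -> bytes, writer optional)
  violation R1 at primary
  violation R3 at title
  forward on Session therefore BREAKING (2)

backward: BREAKING [(scores, R1), (title, R3)]; forward: BREAKING [(primary, R1), (title, R3)]
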